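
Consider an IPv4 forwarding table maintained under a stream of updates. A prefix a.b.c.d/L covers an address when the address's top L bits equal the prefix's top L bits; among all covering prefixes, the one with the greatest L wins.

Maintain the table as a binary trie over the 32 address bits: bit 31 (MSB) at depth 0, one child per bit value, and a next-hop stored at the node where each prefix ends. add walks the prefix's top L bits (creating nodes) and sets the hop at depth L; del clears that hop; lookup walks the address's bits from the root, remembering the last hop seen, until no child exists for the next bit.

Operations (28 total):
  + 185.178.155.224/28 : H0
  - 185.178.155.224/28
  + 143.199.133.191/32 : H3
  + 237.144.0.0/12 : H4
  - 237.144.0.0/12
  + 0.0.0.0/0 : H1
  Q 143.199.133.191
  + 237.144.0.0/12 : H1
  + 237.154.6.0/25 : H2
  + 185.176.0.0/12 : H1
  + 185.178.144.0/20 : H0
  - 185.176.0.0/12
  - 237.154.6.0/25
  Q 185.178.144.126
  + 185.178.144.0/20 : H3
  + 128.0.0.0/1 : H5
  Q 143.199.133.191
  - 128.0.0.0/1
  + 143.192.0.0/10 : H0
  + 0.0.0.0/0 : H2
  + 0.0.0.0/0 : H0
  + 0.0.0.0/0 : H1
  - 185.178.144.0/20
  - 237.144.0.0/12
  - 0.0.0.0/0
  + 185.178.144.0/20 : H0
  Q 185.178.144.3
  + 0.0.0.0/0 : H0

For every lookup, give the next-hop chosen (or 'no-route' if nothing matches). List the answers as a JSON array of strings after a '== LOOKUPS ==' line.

Process each operation:
  add 185.178.155.224/28 -> H0 at depth 28
  - 185.178.155.224/28 clear@28
  add 143.199.133.191/32 -> H3 at depth 32
  add 237.144.0.0/12 -> H4 at depth 12
  - 237.144.0.0/12 clear@12
  add 0.0.0.0/0 -> H1 at depth 0
  ? 143.199.133.191  path d0:H1→d1:-→d2:-→d3:-→d4:-→d5:-→d6:-→d7:-→d8:-→d9:-→d10:-→d11:-→d12:-→d13:-→d14:-→d15:-→d16:-→d17:-→d18:-→d19:-→d20:-→d21:-→d22:-→d23:-→d24:-→d25:-→d26:-→d27:-→d28:-→d29:-→d30:-→d31:-→d32:H3  best=H3
  add 237.144.0.0/12 -> H1 at depth 12
  add 237.154.6.0/25 -> H2 at depth 25
  add 185.176.0.0/12 -> H1 at depth 12
  add 185.178.144.0/20 -> H0 at depth 20
  - 185.176.0.0/12 clear@12
  - 237.154.6.0/25 clear@25
  ? 185.178.144.126  path d0:H1→d1:-→d2:-→d3:-→d4:-→d5:-→d6:-→d7:-→d8:-→d9:-→d10:-→d11:-→d12:-→d13:-→d14:-→d15:-→d16:-→d17:-→d18:-→d19:-→d20:H0  best=H0
  add 185.178.144.0/20 -> H3 at depth 20
  add 128.0.0.0/1 -> H5 at depth 1
  ? 143.199.133.191  path d0:H1→d1:H5→d2:-→d3:-→d4:-→d5:-→d6:-→d7:-→d8:-→d9:-→d10:-→d11:-→d12:-→d13:-→d14:-→d15:-→d16:-→d17:-→d18:-→d19:-→d20:-→d21:-→d22:-→d23:-→d24:-→d25:-→d26:-→d27:-→d28:-→d29:-→d30:-→d31:-→d32:H3  best=H3
  - 128.0.0.0/1 clear@1
  add 143.192.0.0/10 -> H0 at depth 10
  add 0.0.0.0/0 -> H2 at depth 0
  add 0.0.0.0/0 -> H0 at depth 0
  add 0.0.0.0/0 -> H1 at depth 0
  - 185.178.144.0/20 clear@20
  - 237.144.0.0/12 clear@12
  - 0.0.0.0/0 clear@0
  add 185.178.144.0/20 -> H0 at depth 20
  ? 185.178.144.3  path d0:-→d1:-→d2:-→d3:-→d4:-→d5:-→d6:-→d7:-→d8:-→d9:-→d10:-→d11:-→d12:-→d13:-→d14:-→d15:-→d16:-→d17:-→d18:-→d19:-→d20:H0  best=H0
  add 0.0.0.0/0 -> H0 at depth 0

== LOOKUPS ==
["H3","H0","H3","H0"]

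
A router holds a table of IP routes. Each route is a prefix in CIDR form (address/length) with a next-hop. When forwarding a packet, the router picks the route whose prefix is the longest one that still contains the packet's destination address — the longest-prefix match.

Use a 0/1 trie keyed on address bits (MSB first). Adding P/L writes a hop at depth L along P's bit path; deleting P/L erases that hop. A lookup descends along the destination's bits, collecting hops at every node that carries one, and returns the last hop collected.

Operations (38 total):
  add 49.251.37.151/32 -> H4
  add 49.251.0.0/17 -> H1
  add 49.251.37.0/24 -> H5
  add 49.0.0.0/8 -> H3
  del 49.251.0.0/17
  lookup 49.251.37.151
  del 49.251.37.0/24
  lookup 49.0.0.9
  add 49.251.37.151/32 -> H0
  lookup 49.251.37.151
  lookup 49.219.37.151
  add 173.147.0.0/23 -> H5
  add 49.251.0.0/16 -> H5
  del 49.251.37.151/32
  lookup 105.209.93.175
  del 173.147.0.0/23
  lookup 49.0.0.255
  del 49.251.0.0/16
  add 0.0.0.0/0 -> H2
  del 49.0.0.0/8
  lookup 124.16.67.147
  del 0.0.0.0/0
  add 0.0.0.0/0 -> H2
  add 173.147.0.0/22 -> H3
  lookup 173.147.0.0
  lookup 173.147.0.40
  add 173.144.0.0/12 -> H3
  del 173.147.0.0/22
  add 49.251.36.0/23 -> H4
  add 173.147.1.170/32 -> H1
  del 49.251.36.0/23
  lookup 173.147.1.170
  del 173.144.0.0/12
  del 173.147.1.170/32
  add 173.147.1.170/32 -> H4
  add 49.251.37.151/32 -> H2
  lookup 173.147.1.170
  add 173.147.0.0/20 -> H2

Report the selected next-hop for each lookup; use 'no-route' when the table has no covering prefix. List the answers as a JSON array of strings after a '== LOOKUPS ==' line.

Process each operation:
  + 49.251.37.151/32 (H4) depth=32
  + 49.251.0.0/17 (H1) depth=17
  + 49.251.37.0/24 (H5) depth=24
  + 49.0.0.0/8 (H3) depth=8
  - 49.251.0.0/17 clear@17
  Q 49.251.37.151: descend 00110001111110110010010110010111 ; hops seen [H3,H5,H4] ; pick H4
  - 49.251.37.0/24 clear@24
  Q 49.0.0.9: descend 00110001 ; hops seen [H3] ; pick H3
  + 49.251.37.151/32 (H0) depth=32
  Q 49.251.37.151: descend 00110001111110110010010110010111 ; hops seen [H3,H0] ; pick H0
  Q 49.219.37.151: descend 0011000111 ; hops seen [H3] ; pick H3
  + 173.147.0.0/23 (H5) depth=23
  + 49.251.0.0/16 (H5) depth=16
  - 49.251.37.151/32 clear@32
  Q 105.209.93.175: descend 0 ; hops seen [∅] ; pick no-route
  - 173.147.0.0/23 clear@23
  Q 49.0.0.255: descend 00110001 ; hops seen [H3] ; pick H3
  - 49.251.0.0/16 clear@16
  + 0.0.0.0/0 (H2) depth=0
  - 49.0.0.0/8 clear@8
  Q 124.16.67.147: descend 0 ; hops seen [H2] ; pick H2
  - 0.0.0.0/0 clear@0
  + 0.0.0.0/0 (H2) depth=0
  + 173.147.0.0/22 (H3) depth=22
  Q 173.147.0.0: descend 10101101100100110000000 ; hops seen [H2,H3] ; pick H3
  Q 173.147.0.40: descend 10101101100100110000000 ; hops seen [H2,H3] ; pick H3
  + 173.144.0.0/12 (H3) depth=12
  - 173.147.0.0/22 clear@22
  + 49.251.36.0/23 (H4) depth=23
  + 173.147.1.170/32 (H1) depth=32
  - 49.251.36.0/23 clear@23
  Q 173.147.1.170: descend 10101101100100110000000110101010 ; hops seen [H2,H3,H1] ; pick H1
  - 173.144.0.0/12 clear@12
  - 173.147.1.170/32 clear@32
  + 173.147.1.170/32 (H4) depth=32
  + 49.251.37.151/32 (H2) depth=32
  Q 173.147.1.170: descend 10101101100100110000000110101010 ; hops seen [H2,H4] ; pick H4
  + 173.147.0.0/20 (H2) depth=20

== LOOKUPS ==
["H4","H3","H0","H3","no-route","H3","H2","H3","H3","H1","H4"]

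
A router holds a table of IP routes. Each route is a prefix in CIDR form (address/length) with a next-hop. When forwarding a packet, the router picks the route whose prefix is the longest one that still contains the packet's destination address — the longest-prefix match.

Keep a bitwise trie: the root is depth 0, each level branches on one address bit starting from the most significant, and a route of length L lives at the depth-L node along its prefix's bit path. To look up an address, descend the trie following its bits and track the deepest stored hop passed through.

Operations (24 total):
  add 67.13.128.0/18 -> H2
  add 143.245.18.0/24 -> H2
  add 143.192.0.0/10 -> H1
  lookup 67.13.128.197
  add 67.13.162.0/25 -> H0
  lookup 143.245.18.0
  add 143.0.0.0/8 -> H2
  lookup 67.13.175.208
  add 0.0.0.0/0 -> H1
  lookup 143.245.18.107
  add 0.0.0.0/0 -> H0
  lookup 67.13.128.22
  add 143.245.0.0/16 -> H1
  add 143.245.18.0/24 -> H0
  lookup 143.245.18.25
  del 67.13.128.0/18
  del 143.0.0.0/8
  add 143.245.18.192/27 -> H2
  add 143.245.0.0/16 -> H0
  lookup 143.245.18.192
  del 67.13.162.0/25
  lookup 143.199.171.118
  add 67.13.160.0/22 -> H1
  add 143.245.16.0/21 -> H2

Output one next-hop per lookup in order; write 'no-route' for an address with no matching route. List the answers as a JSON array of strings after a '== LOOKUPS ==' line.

Trace:
  + 67.13.128.0/18 (H2) depth=18
  + 143.245.18.0/24 (H2) depth=24
  + 143.192.0.0/10 (H1) depth=10
  lookup 67.13.128.197: bits 010000110000110110 walk d0:-→d1:-→d2:-→d3:-→d4:-→d5:-→d6:-→d7:-→d8:-→d9:-→d10:-→d11:-→d12:-→d13:-→d14:-→d15:-→d16:-→d17:-→d18:H2 -> H2
  + 67.13.162.0/25 (H0) depth=25
  lookup 143.245.18.0: bits 100011111111010100010010 walk d0:-→d1:-→d2:-→d3:-→d4:-→d5:-→d6:-→d7:-→d8:-→d9:-→d10:H1→d11:-→d12:-→d13:-→d14:-→d15:-→d16:-→d17:-→d18:-→d19:-→d20:-→d21:-→d22:-→d23:-→d24:H2 -> H2
  + 143.0.0.0/8 (H2) depth=8
  lookup 67.13.175.208: bits 01000011000011011010 walk d0:-→d1:-→d2:-→d3:-→d4:-→d5:-→d6:-→d7:-→d8:-→d9:-→d10:-→d11:-→d12:-→d13:-→d14:-→d15:-→d16:-→d17:-→d18:H2→d19:-→d20:- -> H2
  + 0.0.0.0/0 (H1) depth=0
  lookup 143.245.18.107: bits 100011111111010100010010 walk d0:H1→d1:-→d2:-→d3:-→d4:-→d5:-→d6:-→d7:-→d8:H2→d9:-→d10:H1→d11:-→d12:-→d13:-→d14:-→d15:-→d16:-→d17:-→d18:-→d19:-→d20:-→d21:-→d22:-→d23:-→d24:H2 -> H2
  + 0.0.0.0/0 (H0) depth=0
  lookup 67.13.128.22: bits 010000110000110110 walk d0:H0→d1:-→d2:-→d3:-→d4:-→d5:-→d6:-→d7:-→d8:-→d9:-→d10:-→d11:-→d12:-→d13:-→d14:-→d15:-→d16:-→d17:-→d18:H2 -> H2
  + 143.245.0.0/16 (H1) depth=16
  + 143.245.18.0/24 (H0) depth=24
  lookup 143.245.18.25: bits 100011111111010100010010 walk d0:H0→d1:-→d2:-→d3:-→d4:-→d5:-→d6:-→d7:-→d8:H2→d9:-→d10:H1→d11:-→d12:-→d13:-→d14:-→d15:-→d16:H1→d17:-→d18:-→d19:-→d20:-→d21:-→d22:-→d23:-→d24:H0 -> H0
  - 67.13.128.0/18 clear@18
  - 143.0.0.0/8 clear@8
  + 143.245.18.192/27 (H2) depth=27
  + 143.245.0.0/16 (H0) depth=16
  lookup 143.245.18.192: bits 100011111111010100010010110 walk d0:H0→d1:-→d2:-→d3:-→d4:-→d5:-→d6:-→d7:-→d8:-→d9:-→d10:H1→d11:-→d12:-→d13:-→d14:-→d15:-→d16:H0→d17:-→d18:-→d19:-→d20:-→d21:-→d22:-→d23:-→d24:H0→d25:-→d26:-→d27:H2 -> H2
  - 67.13.162.0/25 clear@25
  lookup 143.199.171.118: bits 1000111111 walk d0:H0→d1:-→d2:-→d3:-→d4:-→d5:-→d6:-→d7:-→d8:-→d9:-→d10:H1 -> H1
  + 67.13.160.0/22 (H1) depth=22
  + 143.245.16.0/21 (H2) depth=21

== LOOKUPS ==
["H2","H2","H2","H2","H2","H0","H2","H1"]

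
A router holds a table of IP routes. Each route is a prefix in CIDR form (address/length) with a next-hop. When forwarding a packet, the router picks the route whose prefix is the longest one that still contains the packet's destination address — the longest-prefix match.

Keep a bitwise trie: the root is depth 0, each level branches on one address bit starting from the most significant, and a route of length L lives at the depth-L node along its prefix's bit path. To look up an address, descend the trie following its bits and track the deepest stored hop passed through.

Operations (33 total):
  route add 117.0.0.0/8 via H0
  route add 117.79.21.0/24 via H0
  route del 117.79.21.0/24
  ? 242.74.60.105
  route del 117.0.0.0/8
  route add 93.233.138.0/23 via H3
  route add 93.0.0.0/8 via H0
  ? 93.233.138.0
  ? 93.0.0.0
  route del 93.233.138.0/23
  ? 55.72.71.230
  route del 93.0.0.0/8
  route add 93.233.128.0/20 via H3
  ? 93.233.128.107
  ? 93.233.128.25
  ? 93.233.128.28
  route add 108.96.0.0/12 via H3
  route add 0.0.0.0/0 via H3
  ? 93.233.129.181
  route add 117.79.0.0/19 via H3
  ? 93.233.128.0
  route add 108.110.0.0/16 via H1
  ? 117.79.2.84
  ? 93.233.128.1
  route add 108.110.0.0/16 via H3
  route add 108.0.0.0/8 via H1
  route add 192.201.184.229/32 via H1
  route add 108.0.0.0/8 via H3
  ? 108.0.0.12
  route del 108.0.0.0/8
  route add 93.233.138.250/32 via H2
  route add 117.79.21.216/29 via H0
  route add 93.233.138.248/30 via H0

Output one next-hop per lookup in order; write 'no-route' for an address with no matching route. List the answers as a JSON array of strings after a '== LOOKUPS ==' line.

Process each operation:
  + 117.0.0.0/8 (H0) depth=8
  + 117.79.21.0/24 (H0) depth=24
  - 117.79.21.0/24 clear@24
  ? 242.74.60.105  path d0:-  best=no-route
  - 117.0.0.0/8 clear@8
  + 93.233.138.0/23 (H3) depth=23
  + 93.0.0.0/8 (H0) depth=8
  ? 93.233.138.0  path d0:-→d1:-→d2:-→d3:-→d4:-→d5:-→d6:-→d7:-→d8:H0→d9:-→d10:-→d11:-→d12:-→d13:-→d14:-→d15:-→d16:-→d17:-→d18:-→d19:-→d20:-→d21:-→d22:-→d23:H3  best=H3
  ? 93.0.0.0  path d0:-→d1:-→d2:-→d3:-→d4:-→d5:-→d6:-→d7:-→d8:H0  best=H0
  - 93.233.138.0/23 clear@23
  ? 55.72.71.230  path d0:-→d1:-  best=no-route
  - 93.0.0.0/8 clear@8
  + 93.233.128.0/20 (H3) depth=20
  ? 93.233.128.107  path d0:-→d1:-→d2:-→d3:-→d4:-→d5:-→d6:-→d7:-→d8:-→d9:-→d10:-→d11:-→d12:-→d13:-→d14:-→d15:-→d16:-→d17:-→d18:-→d19:-→d20:H3  best=H3
  ? 93.233.128.25  path d0:-→d1:-→d2:-→d3:-→d4:-→d5:-→d6:-→d7:-→d8:-→d9:-→d10:-→d11:-→d12:-→d13:-→d14:-→d15:-→d16:-→d17:-→d18:-→d19:-→d20:H3  best=H3
  ? 93.233.128.28  path d0:-→d1:-→d2:-→d3:-→d4:-→d5:-→d6:-→d7:-→d8:-→d9:-→d10:-→d11:-→d12:-→d13:-→d14:-→d15:-→d16:-→d17:-→d18:-→d19:-→d20:H3  best=H3
  + 108.96.0.0/12 (H3) depth=12
  + 0.0.0.0/0 (H3) depth=0
  ? 93.233.129.181  path d0:H3→d1:-→d2:-→d3:-→d4:-→d5:-→d6:-→d7:-→d8:-→d9:-→d10:-→d11:-→d12:-→d13:-→d14:-→d15:-→d16:-→d17:-→d18:-→d19:-→d20:H3  best=H3
  + 117.79.0.0/19 (H3) depth=19
  ? 93.233.128.0  path d0:H3→d1:-→d2:-→d3:-→d4:-→d5:-→d6:-→d7:-→d8:-→d9:-→d10:-→d11:-→d12:-→d13:-→d14:-→d15:-→d16:-→d17:-→d18:-→d19:-→d20:H3  best=H3
  + 108.110.0.0/16 (H1) depth=16
  ? 117.79.2.84  path d0:H3→d1:-→d2:-→d3:-→d4:-→d5:-→d6:-→d7:-→d8:-→d9:-→d10:-→d11:-→d12:-→d13:-→d14:-→d15:-→d16:-→d17:-→d18:-→d19:H3  best=H3
  ? 93.233.128.1  path d0:H3→d1:-→d2:-→d3:-→d4:-→d5:-→d6:-→d7:-→d8:-→d9:-→d10:-→d11:-→d12:-→d13:-→d14:-→d15:-→d16:-→d17:-→d18:-→d19:-→d20:H3  best=H3
  + 108.110.0.0/16 (H3) depth=16
  + 108.0.0.0/8 (H1) depth=8
  + 192.201.184.229/32 (H1) depth=32
  + 108.0.0.0/8 (H3) depth=8
  ? 108.0.0.12  path d0:H3→d1:-→d2:-→d3:-→d4:-→d5:-→d6:-→d7:-→d8:H3→d9:-  best=H3
  - 108.0.0.0/8 clear@8
  + 93.233.138.250/32 (H2) depth=32
  + 117.79.21.216/29 (H0) depth=29
  + 93.233.138.248/30 (H0) depth=30

== LOOKUPS ==
["no-route","H3","H0","no-route","H3","H3","H3","H3","H3","H3","H3","H3"]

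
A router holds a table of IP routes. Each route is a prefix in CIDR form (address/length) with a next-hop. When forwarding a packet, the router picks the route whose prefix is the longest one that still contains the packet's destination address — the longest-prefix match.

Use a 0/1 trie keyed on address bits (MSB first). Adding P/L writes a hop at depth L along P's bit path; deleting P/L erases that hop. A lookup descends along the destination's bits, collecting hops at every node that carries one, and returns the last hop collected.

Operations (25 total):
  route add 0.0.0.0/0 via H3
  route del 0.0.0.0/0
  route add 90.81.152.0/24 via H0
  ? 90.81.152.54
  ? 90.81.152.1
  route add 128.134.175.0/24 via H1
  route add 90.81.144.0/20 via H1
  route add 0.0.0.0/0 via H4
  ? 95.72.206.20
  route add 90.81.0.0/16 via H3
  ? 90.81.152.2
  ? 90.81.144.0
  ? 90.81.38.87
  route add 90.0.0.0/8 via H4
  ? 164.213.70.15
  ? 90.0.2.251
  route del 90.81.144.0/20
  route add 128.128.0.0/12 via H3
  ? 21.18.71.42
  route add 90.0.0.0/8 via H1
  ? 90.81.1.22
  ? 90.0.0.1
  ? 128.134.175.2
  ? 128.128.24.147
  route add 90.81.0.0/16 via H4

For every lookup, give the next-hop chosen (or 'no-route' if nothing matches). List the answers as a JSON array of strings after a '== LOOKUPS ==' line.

Apply in order:
  add 0.0.0.0/0 -> H3 at depth 0
  del 0.0.0.0/0 (clear depth 0)
  add 90.81.152.0/24 -> H0 at depth 24
  lookup 90.81.152.54: bits 010110100101000110011000 walk d0:-→d1:-→d2:-→d3:-→d4:-→d5:-→d6:-→d7:-→d8:-→d9:-→d10:-→d11:-→d12:-→d13:-→d14:-→d15:-→d16:-→d17:-→d18:-→d19:-→d20:-→d21:-→d22:-→d23:-→d24:H0 -> H0
  lookup 90.81.152.1: bits 010110100101000110011000 walk d0:-→d1:-→d2:-→d3:-→d4:-→d5:-→d6:-→d7:-→d8:-→d9:-→d10:-→d11:-→d12:-→d13:-→d14:-→d15:-→d16:-→d17:-→d18:-→d19:-→d20:-→d21:-→d22:-→d23:-→d24:H0 -> H0
  add 128.134.175.0/24 -> H1 at depth 24
  add 90.81.144.0/20 -> H1 at depth 20
  add 0.0.0.0/0 -> H4 at depth 0
  lookup 95.72.206.20: bits 01011 walk d0:H4→d1:-→d2:-→d3:-→d4:-→d5:- -> H4
  add 90.81.0.0/16 -> H3 at depth 16
  lookup 90.81.152.2: bits 010110100101000110011000 walk d0:H4→d1:-→d2:-→d3:-→d4:-→d5:-→d6:-→d7:-→d8:-→d9:-→d10:-→d11:-→d12:-→d13:-→d14:-→d15:-→d16:H3→d17:-→d18:-→d19:-→d20:H1→d21:-→d22:-→d23:-→d24:H0 -> H0
  lookup 90.81.144.0: bits 01011010010100011001 walk d0:H4→d1:-→d2:-→d3:-→d4:-→d5:-→d6:-→d7:-→d8:-→d9:-→d10:-→d11:-→d12:-→d13:-→d14:-→d15:-→d16:H3→d17:-→d18:-→d19:-→d20:H1 -> H1
  lookup 90.81.38.87: bits 0101101001010001 walk d0:H4→d1:-→d2:-→d3:-→d4:-→d5:-→d6:-→d7:-→d8:-→d9:-→d10:-→d11:-→d12:-→d13:-→d14:-→d15:-→d16:H3 -> H3
  add 90.0.0.0/8 -> H4 at depth 8
  lookup 164.213.70.15: bits 10 walk d0:H4→d1:-→d2:- -> H4
  lookup 90.0.2.251: bits 010110100 walk d0:H4→d1:-→d2:-→d3:-→d4:-→d5:-→d6:-→d7:-→d8:H4→d9:- -> H4
  del 90.81.144.0/20 (clear depth 20)
  add 128.128.0.0/12 -> H3 at depth 12
  lookup 21.18.71.42: bits 0 walk d0:H4→d1:- -> H4
  add 90.0.0.0/8 -> H1 at depth 8
  lookup 90.81.1.22: bits 0101101001010001 walk d0:H4→d1:-→d2:-→d3:-→d4:-→d5:-→d6:-→d7:-→d8:H1→d9:-→d10:-→d11:-→d12:-→d13:-→d14:-→d15:-→d16:H3 -> H3
  lookup 90.0.0.1: bits 010110100 walk d0:H4→d1:-→d2:-→d3:-→d4:-→d5:-→d6:-→d7:-→d8:H1→d9:- -> H1
  lookup 128.134.175.2: bits 100000001000011010101111 walk d0:H4→d1:-→d2:-→d3:-→d4:-→d5:-→d6:-→d7:-→d8:-→d9:-→d10:-→d11:-→d12:H3→d13:-→d14:-→d15:-→d16:-→d17:-→d18:-→d19:-→d20:-→d21:-→d22:-→d23:-→d24:H1 -> H1
  lookup 128.128.24.147: bits 1000000010000 walk d0:H4→d1:-→d2:-→d3:-→d4:-→d5:-→d6:-→d7:-→d8:-→d9:-→d10:-→d11:-→d12:H3→d13:- -> H3
  add 90.81.0.0/16 -> H4 at depth 16

== LOOKUPS ==
["H0","H0","H4","H0","H1","H3","H4","H4","H4","H3","H1","H1","H3"]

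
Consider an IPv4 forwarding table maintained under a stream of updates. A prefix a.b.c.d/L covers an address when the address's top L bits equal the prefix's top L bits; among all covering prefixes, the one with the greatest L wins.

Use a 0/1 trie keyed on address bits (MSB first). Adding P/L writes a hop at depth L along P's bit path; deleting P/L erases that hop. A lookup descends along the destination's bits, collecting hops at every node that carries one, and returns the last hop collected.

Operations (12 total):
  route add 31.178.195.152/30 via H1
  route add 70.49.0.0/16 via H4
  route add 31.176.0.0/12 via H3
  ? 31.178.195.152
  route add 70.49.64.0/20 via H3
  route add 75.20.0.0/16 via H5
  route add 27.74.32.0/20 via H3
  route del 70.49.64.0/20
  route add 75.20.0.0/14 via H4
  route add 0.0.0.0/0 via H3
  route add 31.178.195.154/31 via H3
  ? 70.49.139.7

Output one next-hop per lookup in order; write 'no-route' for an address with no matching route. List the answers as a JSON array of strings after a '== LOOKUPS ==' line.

Trace:
  add 31.178.195.152/30 -> H1 at depth 30
  add 70.49.0.0/16 -> H4 at depth 16
  add 31.176.0.0/12 -> H3 at depth 12
  ? 31.178.195.152  path d0:-→d1:-→d2:-→d3:-→d4:-→d5:-→d6:-→d7:-→d8:-→d9:-→d10:-→d11:-→d12:H3→d13:-→d14:-→d15:-→d16:-→d17:-→d18:-→d19:-→d20:-→d21:-→d22:-→d23:-→d24:-→d25:-→d26:-→d27:-→d28:-→d29:-→d30:H1  best=H1
  add 70.49.64.0/20 -> H3 at depth 20
  add 75.20.0.0/16 -> H5 at depth 16
  add 27.74.32.0/20 -> H3 at depth 20
  del 70.49.64.0/20 (clear depth 20)
  add 75.20.0.0/14 -> H4 at depth 14
  add 0.0.0.0/0 -> H3 at depth 0
  add 31.178.195.154/31 -> H3 at depth 31
  ? 70.49.139.7  path d0:H3→d1:-→d2:-→d3:-→d4:-→d5:-→d6:-→d7:-→d8:-→d9:-→d10:-→d11:-→d12:-→d13:-→d14:-→d15:-→d16:H4  best=H4

== LOOKUPS ==
["H1","H4"]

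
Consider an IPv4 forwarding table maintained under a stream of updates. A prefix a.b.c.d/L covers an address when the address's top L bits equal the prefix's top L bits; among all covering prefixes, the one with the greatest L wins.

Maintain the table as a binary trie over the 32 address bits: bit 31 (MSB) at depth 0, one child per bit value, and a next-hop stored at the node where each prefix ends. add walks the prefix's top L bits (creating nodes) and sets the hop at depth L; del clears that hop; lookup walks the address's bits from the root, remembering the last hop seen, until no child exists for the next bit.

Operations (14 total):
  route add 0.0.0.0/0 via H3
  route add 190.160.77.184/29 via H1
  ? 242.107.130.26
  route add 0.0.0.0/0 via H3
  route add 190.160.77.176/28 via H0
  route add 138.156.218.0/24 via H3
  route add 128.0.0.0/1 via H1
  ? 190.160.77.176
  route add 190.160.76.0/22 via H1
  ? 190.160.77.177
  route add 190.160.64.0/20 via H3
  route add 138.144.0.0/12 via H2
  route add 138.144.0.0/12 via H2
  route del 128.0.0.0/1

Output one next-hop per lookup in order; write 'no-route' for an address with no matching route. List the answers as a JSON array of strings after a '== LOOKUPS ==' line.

Process each operation:
  + 0.0.0.0/0 (H3) depth=0
  + 190.160.77.184/29 (H1) depth=29
  Q 242.107.130.26: descend 1 ; hops seen [H3] ; pick H3
  + 0.0.0.0/0 (H3) depth=0
  + 190.160.77.176/28 (H0) depth=28
  + 138.156.218.0/24 (H3) depth=24
  + 128.0.0.0/1 (H1) depth=1
  Q 190.160.77.176: descend 1011111010100000010011011011 ; hops seen [H3,H1,H0] ; pick H0
  + 190.160.76.0/22 (H1) depth=22
  Q 190.160.77.177: descend 1011111010100000010011011011 ; hops seen [H3,H1,H1,H0] ; pick H0
  + 190.160.64.0/20 (H3) depth=20
  + 138.144.0.0/12 (H2) depth=12
  + 138.144.0.0/12 (H2) depth=12
  del 128.0.0.0/1 (clear depth 1)

== LOOKUPS ==
["H3","H0","H0"]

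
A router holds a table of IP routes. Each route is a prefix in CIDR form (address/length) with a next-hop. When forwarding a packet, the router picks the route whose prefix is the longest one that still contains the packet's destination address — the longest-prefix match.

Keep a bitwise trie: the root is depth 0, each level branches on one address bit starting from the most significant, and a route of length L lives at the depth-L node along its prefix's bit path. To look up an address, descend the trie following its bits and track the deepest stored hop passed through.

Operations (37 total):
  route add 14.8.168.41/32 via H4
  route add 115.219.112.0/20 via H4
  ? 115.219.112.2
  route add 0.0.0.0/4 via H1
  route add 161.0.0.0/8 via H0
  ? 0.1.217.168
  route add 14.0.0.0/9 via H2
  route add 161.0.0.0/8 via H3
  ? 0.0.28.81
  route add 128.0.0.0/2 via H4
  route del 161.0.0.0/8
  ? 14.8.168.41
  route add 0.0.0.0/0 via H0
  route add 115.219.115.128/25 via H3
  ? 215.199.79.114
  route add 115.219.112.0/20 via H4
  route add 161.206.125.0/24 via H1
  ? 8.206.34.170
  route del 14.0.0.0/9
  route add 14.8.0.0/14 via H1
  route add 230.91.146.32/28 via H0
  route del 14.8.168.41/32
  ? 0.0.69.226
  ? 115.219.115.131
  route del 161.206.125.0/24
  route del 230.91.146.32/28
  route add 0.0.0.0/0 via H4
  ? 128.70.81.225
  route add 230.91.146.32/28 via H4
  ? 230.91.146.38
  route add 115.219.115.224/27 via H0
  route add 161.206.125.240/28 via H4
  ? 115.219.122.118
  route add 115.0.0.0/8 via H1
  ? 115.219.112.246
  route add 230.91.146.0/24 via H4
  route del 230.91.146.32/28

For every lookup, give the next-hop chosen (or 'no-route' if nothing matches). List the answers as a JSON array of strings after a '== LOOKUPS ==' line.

Apply in order:
  + 14.8.168.41/32 (H4) depth=32
  + 115.219.112.0/20 (H4) depth=20
  ? 115.219.112.2  path d0:-→d1:-→d2:-→d3:-→d4:-→d5:-→d6:-→d7:-→d8:-→d9:-→d10:-→d11:-→d12:-→d13:-→d14:-→d15:-→d16:-→d17:-→d18:-→d19:-→d20:H4  best=H4
  + 0.0.0.0/4 (H1) depth=4
  + 161.0.0.0/8 (H0) depth=8
  ? 0.1.217.168  path d0:-→d1:-→d2:-→d3:-→d4:H1  best=H1
  + 14.0.0.0/9 (H2) depth=9
  + 161.0.0.0/8 (H3) depth=8
  ? 0.0.28.81  path d0:-→d1:-→d2:-→d3:-→d4:H1  best=H1
  + 128.0.0.0/2 (H4) depth=2
  del 161.0.0.0/8 (clear depth 8)
  ? 14.8.168.41  path d0:-→d1:-→d2:-→d3:-→d4:H1→d5:-→d6:-→d7:-→d8:-→d9:H2→d10:-→d11:-→d12:-→d13:-→d14:-→d15:-→d16:-→d17:-→d18:-→d19:-→d20:-→d21:-→d22:-→d23:-→d24:-→d25:-→d26:-→d27:-→d28:-→d29:-→d30:-→d31:-→d32:H4  best=H4
  + 0.0.0.0/0 (H0) depth=0
  + 115.219.115.128/25 (H3) depth=25
  ? 215.199.79.114  path d0:H0→d1:-  best=H0
  + 115.219.112.0/20 (H4) depth=20
  + 161.206.125.0/24 (H1) depth=24
  ? 8.206.34.170  path d0:H0→d1:-→d2:-→d3:-→d4:H1→d5:-  best=H1
  del 14.0.0.0/9 (clear depth 9)
  + 14.8.0.0/14 (H1) depth=14
  + 230.91.146.32/28 (H0) depth=28
  del 14.8.168.41/32 (clear depth 32)
  ? 0.0.69.226  path d0:H0→d1:-→d2:-→d3:-→d4:H1  best=H1
  ? 115.219.115.131  path d0:H0→d1:-→d2:-→d3:-→d4:-→d5:-→d6:-→d7:-→d8:-→d9:-→d10:-→d11:-→d12:-→d13:-→d14:-→d15:-→d16:-→d17:-→d18:-→d19:-→d20:H4→d21:-→d22:-→d23:-→d24:-→d25:H3  best=H3
  del 161.206.125.0/24 (clear depth 24)
  del 230.91.146.32/28 (clear depth 28)
  + 0.0.0.0/0 (H4) depth=0
  ? 128.70.81.225  path d0:H4→d1:-→d2:H4  best=H4
  + 230.91.146.32/28 (H4) depth=28
  ? 230.91.146.38  path d0:H4→d1:-→d2:-→d3:-→d4:-→d5:-→d6:-→d7:-→d8:-→d9:-→d10:-→d11:-→d12:-→d13:-→d14:-→d15:-→d16:-→d17:-→d18:-→d19:-→d20:-→d21:-→d22:-→d23:-→d24:-→d25:-→d26:-→d27:-→d28:H4  best=H4
  + 115.219.115.224/27 (H0) depth=27
  + 161.206.125.240/28 (H4) depth=28
  ? 115.219.122.118  path d0:H4→d1:-→d2:-→d3:-→d4:-→d5:-→d6:-→d7:-→d8:-→d9:-→d10:-→d11:-→d12:-→d13:-→d14:-→d15:-→d16:-→d17:-→d18:-→d19:-→d20:H4  best=H4
  + 115.0.0.0/8 (H1) depth=8
  ? 115.219.112.246  path d0:H4→d1:-→d2:-→d3:-→d4:-→d5:-→d6:-→d7:-→d8:H1→d9:-→d10:-→d11:-→d12:-→d13:-→d14:-→d15:-→d16:-→d17:-→d18:-→d19:-→d20:H4→d21:-→d22:-  best=H4
  + 230.91.146.0/24 (H4) depth=24
  del 230.91.146.32/28 (clear depth 28)

== LOOKUPS ==
["H4","H1","H1","H4","H0","H1","H1","H3","H4","H4","H4","H4"]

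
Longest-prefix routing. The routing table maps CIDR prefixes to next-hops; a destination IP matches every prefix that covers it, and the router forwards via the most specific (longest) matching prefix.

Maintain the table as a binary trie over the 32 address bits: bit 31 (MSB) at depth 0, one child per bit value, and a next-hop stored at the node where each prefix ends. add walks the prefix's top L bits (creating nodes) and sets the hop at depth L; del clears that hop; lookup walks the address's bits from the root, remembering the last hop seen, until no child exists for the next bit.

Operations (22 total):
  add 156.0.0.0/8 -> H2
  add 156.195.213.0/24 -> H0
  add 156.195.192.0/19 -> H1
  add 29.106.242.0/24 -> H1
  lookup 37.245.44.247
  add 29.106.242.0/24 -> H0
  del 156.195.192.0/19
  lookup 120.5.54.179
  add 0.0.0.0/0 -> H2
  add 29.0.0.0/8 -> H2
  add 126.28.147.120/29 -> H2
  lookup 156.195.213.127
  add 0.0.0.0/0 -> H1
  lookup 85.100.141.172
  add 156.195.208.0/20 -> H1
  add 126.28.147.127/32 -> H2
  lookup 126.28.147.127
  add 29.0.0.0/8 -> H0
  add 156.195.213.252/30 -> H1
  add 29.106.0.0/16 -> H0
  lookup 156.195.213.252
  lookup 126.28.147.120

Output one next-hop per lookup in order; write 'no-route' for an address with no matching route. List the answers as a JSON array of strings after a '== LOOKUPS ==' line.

Trace:
  + 156.0.0.0/8 (H2) depth=8
  + 156.195.213.0/24 (H0) depth=24
  + 156.195.192.0/19 (H1) depth=19
  + 29.106.242.0/24 (H1) depth=24
  ? 37.245.44.247  path d0:-→d1:-→d2:-  best=no-route
  + 29.106.242.0/24 (H0) depth=24
  del 156.195.192.0/19 (clear depth 19)
  ? 120.5.54.179  path d0:-→d1:-  best=no-route
  + 0.0.0.0/0 (H2) depth=0
  + 29.0.0.0/8 (H2) depth=8
  + 126.28.147.120/29 (H2) depth=29
  ? 156.195.213.127  path d0:H2→d1:-→d2:-→d3:-→d4:-→d5:-→d6:-→d7:-→d8:H2→d9:-→d10:-→d11:-→d12:-→d13:-→d14:-→d15:-→d16:-→d17:-→d18:-→d19:-→d20:-→d21:-→d22:-→d23:-→d24:H0  best=H0
  + 0.0.0.0/0 (H1) depth=0
  ? 85.100.141.172  path d0:H1→d1:-→d2:-  best=H1
  + 156.195.208.0/20 (H1) depth=20
  + 126.28.147.127/32 (H2) depth=32
  ? 126.28.147.127  path d0:H1→d1:-→d2:-→d3:-→d4:-→d5:-→d6:-→d7:-→d8:-→d9:-→d10:-→d11:-→d12:-→d13:-→d14:-→d15:-→d16:-→d17:-→d18:-→d19:-→d20:-→d21:-→d22:-→d23:-→d24:-→d25:-→d26:-→d27:-→d28:-→d29:H2→d30:-→d31:-→d32:H2  best=H2
  + 29.0.0.0/8 (H0) depth=8
  + 156.195.213.252/30 (H1) depth=30
  + 29.106.0.0/16 (H0) depth=16
  ? 156.195.213.252  path d0:H1→d1:-→d2:-→d3:-→d4:-→d5:-→d6:-→d7:-→d8:H2→d9:-→d10:-→d11:-→d12:-→d13:-→d14:-→d15:-→d16:-→d17:-→d18:-→d19:-→d20:H1→d21:-→d22:-→d23:-→d24:H0→d25:-→d26:-→d27:-→d28:-→d29:-→d30:H1  best=H1
  ? 126.28.147.120  path d0:H1→d1:-→d2:-→d3:-→d4:-→d5:-→d6:-→d7:-→d8:-→d9:-→d10:-→d11:-→d12:-→d13:-→d14:-→d15:-→d16:-→d17:-→d18:-→d19:-→d20:-→d21:-→d22:-→d23:-→d24:-→d25:-→d26:-→d27:-→d28:-→d29:H2  best=H2

== LOOKUPS ==
["no-route","no-route","H0","H1","H2","H1","H2"]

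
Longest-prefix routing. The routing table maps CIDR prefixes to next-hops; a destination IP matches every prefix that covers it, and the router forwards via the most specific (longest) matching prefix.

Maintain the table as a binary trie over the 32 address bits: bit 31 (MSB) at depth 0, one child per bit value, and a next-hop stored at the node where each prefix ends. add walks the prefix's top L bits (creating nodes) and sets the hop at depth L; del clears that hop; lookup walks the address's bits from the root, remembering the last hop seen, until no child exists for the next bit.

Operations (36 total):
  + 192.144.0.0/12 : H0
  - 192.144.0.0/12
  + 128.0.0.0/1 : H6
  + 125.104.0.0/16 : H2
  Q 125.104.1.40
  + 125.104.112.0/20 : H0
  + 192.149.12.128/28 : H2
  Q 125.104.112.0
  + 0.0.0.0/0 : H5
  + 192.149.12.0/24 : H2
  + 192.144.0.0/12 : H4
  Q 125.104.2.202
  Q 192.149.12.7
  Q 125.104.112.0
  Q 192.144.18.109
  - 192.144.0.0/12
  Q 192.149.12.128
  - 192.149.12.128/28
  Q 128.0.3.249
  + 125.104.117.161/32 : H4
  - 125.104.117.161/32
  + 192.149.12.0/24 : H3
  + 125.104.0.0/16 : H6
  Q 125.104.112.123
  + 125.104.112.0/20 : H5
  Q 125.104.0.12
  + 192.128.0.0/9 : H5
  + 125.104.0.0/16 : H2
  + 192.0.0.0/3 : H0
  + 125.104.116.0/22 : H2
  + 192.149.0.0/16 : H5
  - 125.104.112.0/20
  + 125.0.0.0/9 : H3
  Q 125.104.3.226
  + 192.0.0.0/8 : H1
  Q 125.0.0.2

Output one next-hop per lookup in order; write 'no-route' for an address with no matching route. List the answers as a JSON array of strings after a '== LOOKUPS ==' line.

Process each operation:
  add 192.144.0.0/12 -> H0 at depth 12
  - 192.144.0.0/12 clear@12
  add 128.0.0.0/1 -> H6 at depth 1
  add 125.104.0.0/16 -> H2 at depth 16
  ? 125.104.1.40  path d0:-→d1:-→d2:-→d3:-→d4:-→d5:-→d6:-→d7:-→d8:-→d9:-→d10:-→d11:-→d12:-→d13:-→d14:-→d15:-→d16:H2  best=H2
  add 125.104.112.0/20 -> H0 at depth 20
  add 192.149.12.128/28 -> H2 at depth 28
  ? 125.104.112.0  path d0:-→d1:-→d2:-→d3:-→d4:-→d5:-→d6:-→d7:-→d8:-→d9:-→d10:-→d11:-→d12:-→d13:-→d14:-→d15:-→d16:H2→d17:-→d18:-→d19:-→d20:H0  best=H0
  add 0.0.0.0/0 -> H5 at depth 0
  add 192.149.12.0/24 -> H2 at depth 24
  add 192.144.0.0/12 -> H4 at depth 12
  ? 125.104.2.202  path d0:H5→d1:-→d2:-→d3:-→d4:-→d5:-→d6:-→d7:-→d8:-→d9:-→d10:-→d11:-→d12:-→d13:-→d14:-→d15:-→d16:H2→d17:-  best=H2
  ? 192.149.12.7  path d0:H5→d1:H6→d2:-→d3:-→d4:-→d5:-→d6:-→d7:-→d8:-→d9:-→d10:-→d11:-→d12:H4→d13:-→d14:-→d15:-→d16:-→d17:-→d18:-→d19:-→d20:-→d21:-→d22:-→d23:-→d24:H2  best=H2
  ? 125.104.112.0  path d0:H5→d1:-→d2:-→d3:-→d4:-→d5:-→d6:-→d7:-→d8:-→d9:-→d10:-→d11:-→d12:-→d13:-→d14:-→d15:-→d16:H2→d17:-→d18:-→d19:-→d20:H0  best=H0
  ? 192.144.18.109  path d0:H5→d1:H6→d2:-→d3:-→d4:-→d5:-→d6:-→d7:-→d8:-→d9:-→d10:-→d11:-→d12:H4→d13:-  best=H4
  - 192.144.0.0/12 clear@12
  ? 192.149.12.128  path d0:H5→d1:H6→d2:-→d3:-→d4:-→d5:-→d6:-→d7:-→d8:-→d9:-→d10:-→d11:-→d12:-→d13:-→d14:-→d15:-→d16:-→d17:-→d18:-→d19:-→d20:-→d21:-→d22:-→d23:-→d24:H2→d25:-→d26:-→d27:-→d28:H2  best=H2
  - 192.149.12.128/28 clear@28
  ? 128.0.3.249  path d0:H5→d1:H6  best=H6
  add 125.104.117.161/32 -> H4 at depth 32
  - 125.104.117.161/32 clear@32
  add 192.149.12.0/24 -> H3 at depth 24
  add 125.104.0.0/16 -> H6 at depth 16
  ? 125.104.112.123  path d0:H5→d1:-→d2:-→d3:-→d4:-→d5:-→d6:-→d7:-→d8:-→d9:-→d10:-→d11:-→d12:-→d13:-→d14:-→d15:-→d16:H6→d17:-→d18:-→d19:-→d20:H0→d21:-  best=H0
  add 125.104.112.0/20 -> H5 at depth 20
  ? 125.104.0.12  path d0:H5→d1:-→d2:-→d3:-→d4:-→d5:-→d6:-→d7:-→d8:-→d9:-→d10:-→d11:-→d12:-→d13:-→d14:-→d15:-→d16:H6→d17:-  best=H6
  add 192.128.0.0/9 -> H5 at depth 9
  add 125.104.0.0/16 -> H2 at depth 16
  add 192.0.0.0/3 -> H0 at depth 3
  add 125.104.116.0/22 -> H2 at depth 22
  add 192.149.0.0/16 -> H5 at depth 16
  - 125.104.112.0/20 clear@20
  add 125.0.0.0/9 -> H3 at depth 9
  ? 125.104.3.226  path d0:H5→d1:-→d2:-→d3:-→d4:-→d5:-→d6:-→d7:-→d8:-→d9:H3→d10:-→d11:-→d12:-→d13:-→d14:-→d15:-→d16:H2→d17:-  best=H2
  add 192.0.0.0/8 -> H1 at depth 8
  ? 125.0.0.2  path d0:H5→d1:-→d2:-→d3:-→d4:-→d5:-→d6:-→d7:-→d8:-→d9:H3  best=H3

== LOOKUPS ==
["H2","H0","H2","H2","H0","H4","H2","H6","H0","H6","H2","H3"]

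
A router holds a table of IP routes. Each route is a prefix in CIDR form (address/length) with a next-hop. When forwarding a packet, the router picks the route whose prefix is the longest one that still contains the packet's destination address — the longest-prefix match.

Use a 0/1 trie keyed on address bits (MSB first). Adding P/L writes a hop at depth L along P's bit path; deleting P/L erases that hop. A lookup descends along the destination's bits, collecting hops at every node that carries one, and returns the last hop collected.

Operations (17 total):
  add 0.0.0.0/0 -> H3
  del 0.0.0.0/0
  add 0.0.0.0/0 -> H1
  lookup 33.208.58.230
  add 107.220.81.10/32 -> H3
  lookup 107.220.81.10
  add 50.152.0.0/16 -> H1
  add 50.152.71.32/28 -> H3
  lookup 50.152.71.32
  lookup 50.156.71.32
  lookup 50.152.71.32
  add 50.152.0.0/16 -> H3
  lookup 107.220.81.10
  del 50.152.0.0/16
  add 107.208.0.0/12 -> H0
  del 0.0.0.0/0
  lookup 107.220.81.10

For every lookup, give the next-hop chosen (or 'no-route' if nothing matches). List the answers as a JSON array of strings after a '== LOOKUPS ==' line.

Process each operation:
  + 0.0.0.0/0 (H3) depth=0
  - 0.0.0.0/0 clear@0
  + 0.0.0.0/0 (H1) depth=0
  Q 33.208.58.230: descend ε ; hops seen [H1] ; pick H1
  + 107.220.81.10/32 (H3) depth=32
  Q 107.220.81.10: descend 01101011110111000101000100001010 ; hops seen [H1,H3] ; pick H3
  + 50.152.0.0/16 (H1) depth=16
  + 50.152.71.32/28 (H3) depth=28
  Q 50.152.71.32: descend 0011001010011000010001110010 ; hops seen [H1,H1,H3] ; pick H3
  Q 50.156.71.32: descend 0011001010011 ; hops seen [H1] ; pick H1
  Q 50.152.71.32: descend 0011001010011000010001110010 ; hops seen [H1,H1,H3] ; pick H3
  + 50.152.0.0/16 (H3) depth=16
  Q 107.220.81.10: descend 01101011110111000101000100001010 ; hops seen [H1,H3] ; pick H3
  - 50.152.0.0/16 clear@16
  + 107.208.0.0/12 (H0) depth=12
  - 0.0.0.0/0 clear@0
  Q 107.220.81.10: descend 01101011110111000101000100001010 ; hops seen [H0,H3] ; pick H3

== LOOKUPS ==
["H1","H3","H3","H1","H3","H3","H3"]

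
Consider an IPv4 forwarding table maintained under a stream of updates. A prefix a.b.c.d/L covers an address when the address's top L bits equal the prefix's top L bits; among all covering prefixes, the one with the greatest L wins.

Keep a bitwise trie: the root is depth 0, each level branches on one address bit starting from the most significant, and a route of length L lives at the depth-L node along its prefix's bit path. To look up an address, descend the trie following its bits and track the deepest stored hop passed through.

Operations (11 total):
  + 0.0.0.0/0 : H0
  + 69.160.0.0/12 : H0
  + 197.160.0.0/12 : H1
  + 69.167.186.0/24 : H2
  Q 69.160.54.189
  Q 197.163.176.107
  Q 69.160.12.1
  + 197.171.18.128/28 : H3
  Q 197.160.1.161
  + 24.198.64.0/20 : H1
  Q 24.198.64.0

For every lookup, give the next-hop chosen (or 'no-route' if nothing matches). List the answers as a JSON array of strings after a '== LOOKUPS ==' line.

Trace:
  add 0.0.0.0/0 -> H0 at depth 0
  add 69.160.0.0/12 -> H0 at depth 12
  add 197.160.0.0/12 -> H1 at depth 12
  add 69.167.186.0/24 -> H2 at depth 24
  lookup 69.160.54.189: bits 0100010110100 walk d0:H0→d1:-→d2:-→d3:-→d4:-→d5:-→d6:-→d7:-→d8:-→d9:-→d10:-→d11:-→d12:H0→d13:- -> H0
  lookup 197.163.176.107: bits 110001011010 walk d0:H0→d1:-→d2:-→d3:-→d4:-→d5:-→d6:-→d7:-→d8:-→d9:-→d10:-→d11:-→d12:H1 -> H1
  lookup 69.160.12.1: bits 0100010110100 walk d0:H0→d1:-→d2:-→d3:-→d4:-→d5:-→d6:-→d7:-→d8:-→d9:-→d10:-→d11:-→d12:H0→d13:- -> H0
  add 197.171.18.128/28 -> H3 at depth 28
  lookup 197.160.1.161: bits 110001011010 walk d0:H0→d1:-→d2:-→d3:-→d4:-→d5:-→d6:-→d7:-→d8:-→d9:-→d10:-→d11:-→d12:H1 -> H1
  add 24.198.64.0/20 -> H1 at depth 20
  lookup 24.198.64.0: bits 00011000110001100100 walk d0:H0→d1:-→d2:-→d3:-→d4:-→d5:-→d6:-→d7:-→d8:-→d9:-→d10:-→d11:-→d12:-→d13:-→d14:-→d15:-→d16:-→d17:-→d18:-→d19:-→d20:H1 -> H1

== LOOKUPS ==
["H0","H1","H0","H1","H1"]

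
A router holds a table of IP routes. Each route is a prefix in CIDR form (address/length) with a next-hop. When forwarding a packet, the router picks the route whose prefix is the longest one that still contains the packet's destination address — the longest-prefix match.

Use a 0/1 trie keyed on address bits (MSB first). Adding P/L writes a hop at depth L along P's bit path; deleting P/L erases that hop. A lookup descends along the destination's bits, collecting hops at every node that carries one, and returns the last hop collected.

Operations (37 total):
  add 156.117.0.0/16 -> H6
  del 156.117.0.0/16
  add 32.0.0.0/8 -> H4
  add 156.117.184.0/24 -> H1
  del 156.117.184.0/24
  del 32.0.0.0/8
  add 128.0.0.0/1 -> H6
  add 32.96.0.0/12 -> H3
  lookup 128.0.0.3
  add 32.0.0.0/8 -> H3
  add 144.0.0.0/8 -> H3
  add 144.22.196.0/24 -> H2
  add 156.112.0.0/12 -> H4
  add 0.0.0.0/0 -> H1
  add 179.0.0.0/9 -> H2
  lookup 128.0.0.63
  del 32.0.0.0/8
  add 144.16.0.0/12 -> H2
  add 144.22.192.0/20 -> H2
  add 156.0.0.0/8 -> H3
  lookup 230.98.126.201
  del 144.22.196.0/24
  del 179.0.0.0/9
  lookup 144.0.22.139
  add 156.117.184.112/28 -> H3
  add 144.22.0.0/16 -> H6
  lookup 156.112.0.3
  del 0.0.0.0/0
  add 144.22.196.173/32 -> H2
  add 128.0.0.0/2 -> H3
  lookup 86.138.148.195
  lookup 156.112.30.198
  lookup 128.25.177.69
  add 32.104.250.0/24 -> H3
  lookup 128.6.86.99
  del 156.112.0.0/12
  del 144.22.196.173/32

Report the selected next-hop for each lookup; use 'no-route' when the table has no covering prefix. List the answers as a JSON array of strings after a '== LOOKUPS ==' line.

Trace:
  add 156.117.0.0/16 -> H6 at depth 16
  - 156.117.0.0/16 clear@16
  add 32.0.0.0/8 -> H4 at depth 8
  add 156.117.184.0/24 -> H1 at depth 24
  - 156.117.184.0/24 clear@24
  - 32.0.0.0/8 clear@8
  add 128.0.0.0/1 -> H6 at depth 1
  add 32.96.0.0/12 -> H3 at depth 12
  Q 128.0.0.3: descend 100 ; hops seen [H6] ; pick H6
  add 32.0.0.0/8 -> H3 at depth 8
  add 144.0.0.0/8 -> H3 at depth 8
  add 144.22.196.0/24 -> H2 at depth 24
  add 156.112.0.0/12 -> H4 at depth 12
  add 0.0.0.0/0 -> H1 at depth 0
  add 179.0.0.0/9 -> H2 at depth 9
  Q 128.0.0.63: descend 100 ; hops seen [H1,H6] ; pick H6
  - 32.0.0.0/8 clear@8
  add 144.16.0.0/12 -> H2 at depth 12
  add 144.22.192.0/20 -> H2 at depth 20
  add 156.0.0.0/8 -> H3 at depth 8
  Q 230.98.126.201: descend 1 ; hops seen [H1,H6] ; pick H6
  - 144.22.196.0/24 clear@24
  - 179.0.0.0/9 clear@9
  Q 144.0.22.139: descend 10010000000 ; hops seen [H1,H6,H3] ; pick H3
  add 156.117.184.112/28 -> H3 at depth 28
  add 144.22.0.0/16 -> H6 at depth 16
  Q 156.112.0.3: descend 1001110001110 ; hops seen [H1,H6,H3,H4] ; pick H4
  - 0.0.0.0/0 clear@0
  add 144.22.196.173/32 -> H2 at depth 32
  add 128.0.0.0/2 -> H3 at depth 2
  Q 86.138.148.195: descend 0 ; hops seen [∅] ; pick no-route
  Q 156.112.30.198: descend 1001110001110 ; hops seen [H6,H3,H3,H4] ; pick H4
  Q 128.25.177.69: descend 100 ; hops seen [H6,H3] ; pick H3
  add 32.104.250.0/24 -> H3 at depth 24
  Q 128.6.86.99: descend 100 ; hops seen [H6,H3] ; pick H3
  - 156.112.0.0/12 clear@12
  - 144.22.196.173/32 clear@32

== LOOKUPS ==
["H6","H6","H6","H3","H4","no-route","H4","H3","H3"]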